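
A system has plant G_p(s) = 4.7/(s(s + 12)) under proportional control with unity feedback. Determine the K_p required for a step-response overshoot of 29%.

K_p = 57

From %OS = 100·exp(−πζ/√(1−ζ²)) = 29%, ζ = −ln(0.29)/√(π²+ln²(0.29)) = 0.3666.
Characteristic equation s² + 12s + 4.7K_p = 0 gives ζ = 12/(2√(4.7K_p)).
Setting ζ = 0.3666: √(4.7K_p) = 12/(2·0.3666) = 16.37, so K_p = 267.9/4.7 = 57.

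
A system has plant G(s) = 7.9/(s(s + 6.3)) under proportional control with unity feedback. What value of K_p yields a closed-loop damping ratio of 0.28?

K_p = 16

Closed-loop characteristic equation: s² + 6.3s + K_p·7.9 = 0.
So ω_n = √(7.9K_p) and 2ζω_n = 6.3, giving ζ = 6.3/(2√(7.9K_p)).
Setting ζ = 0.28: √(7.9K_p) = 6.3/(2·0.28) = 11.25, so K_p = 126.6/7.9 = 16.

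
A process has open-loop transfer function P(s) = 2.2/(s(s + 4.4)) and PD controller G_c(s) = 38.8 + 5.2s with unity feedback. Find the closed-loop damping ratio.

ζ = 0.857

Forward path: (38.8 + 5.2s)·2.2/(s(s+4.4)). The closed-loop characteristic equation is s² + (4.4 + 2.2·5.2)s + 2.2·38.8 = 0.
That is s² + 15.84s + 85.36 = 0, so ω_n = 9.239 rad/s and ζ = 15.84/(2·9.239) = 0.8572.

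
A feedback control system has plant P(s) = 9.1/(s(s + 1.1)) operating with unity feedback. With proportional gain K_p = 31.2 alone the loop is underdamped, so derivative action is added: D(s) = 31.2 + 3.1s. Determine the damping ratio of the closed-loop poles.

ζ = 0.87

Forward path: (31.2 + 3.1s)·9.1/(s(s+1.1)). The closed-loop characteristic equation is s² + (1.1 + 9.1·3.1)s + 9.1·31.2 = 0.
That is s² + 29.31s + 283.9 = 0, so ω_n = 16.85 rad/s and ζ = 29.31/(2·16.85) = 0.8697.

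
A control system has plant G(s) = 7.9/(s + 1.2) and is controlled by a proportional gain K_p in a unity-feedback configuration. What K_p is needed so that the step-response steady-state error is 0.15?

K_p = 0.861

The loop is type 0, so e_ss(step) = 1/(1 + K_pos) with K_pos = K_p·G(0).
G(0) = 6.583. Require 1/(1 + K_p·6.583) = 0.15, so 1 + 6.583·K_p = 6.667.
K_p = (6.667 − 1)/6.583 = 0.861.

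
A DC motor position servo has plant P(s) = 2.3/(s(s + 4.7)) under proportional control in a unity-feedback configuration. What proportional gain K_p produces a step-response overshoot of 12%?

From %OS = 100·exp(−πζ/√(1−ζ²)) = 12%, ζ = −ln(0.12)/√(π²+ln²(0.12)) = 0.5594.
Characteristic equation s² + 4.7s + 2.3K_p = 0 gives ζ = 4.7/(2√(2.3K_p)).
Setting ζ = 0.5594: √(2.3K_p) = 4.7/(2·0.5594) = 4.201, so K_p = 17.65/2.3 = 7.67.

K_p = 7.67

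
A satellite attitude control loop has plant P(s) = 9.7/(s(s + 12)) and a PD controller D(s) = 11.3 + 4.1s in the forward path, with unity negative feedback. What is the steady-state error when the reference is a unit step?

0

The open loop D(s)P(s) has a pole at the origin (type 1), so the static position error constant is infinite and e_ss = 1/(1+∞) = 0.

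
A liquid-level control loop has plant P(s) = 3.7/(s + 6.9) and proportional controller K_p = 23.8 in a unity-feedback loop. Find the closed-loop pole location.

s = -94.96

Closed-loop transfer function: T(s) = K_p·P(s)/(1 + K_p·P(s)) = 88.06/(s + 6.9 + 88.06) = 88.06/(s + 94.96).
The closed-loop pole is at s = −94.96.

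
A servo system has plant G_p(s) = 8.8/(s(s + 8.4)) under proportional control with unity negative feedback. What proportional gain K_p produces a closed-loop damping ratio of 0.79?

Closed-loop characteristic equation: s² + 8.4s + K_p·8.8 = 0.
So ω_n = √(8.8K_p) and 2ζω_n = 8.4, giving ζ = 8.4/(2√(8.8K_p)).
Setting ζ = 0.79: √(8.8K_p) = 8.4/(2·0.79) = 5.316, so K_p = 28.26/8.8 = 3.21.

K_p = 3.21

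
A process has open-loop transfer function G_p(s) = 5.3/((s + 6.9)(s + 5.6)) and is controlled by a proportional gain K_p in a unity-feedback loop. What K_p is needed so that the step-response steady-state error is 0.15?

The loop is type 0, so e_ss(step) = 1/(1 + K_pos) with K_pos = K_p·G_p(0).
G_p(0) = 0.1372. Require 1/(1 + K_p·0.1372) = 0.15, so 1 + 0.1372·K_p = 6.667.
K_p = (6.667 − 1)/0.1372 = 41.3.

K_p = 41.3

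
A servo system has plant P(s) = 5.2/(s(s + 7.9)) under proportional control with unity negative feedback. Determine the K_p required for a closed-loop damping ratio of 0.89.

Closed-loop characteristic equation: s² + 7.9s + K_p·5.2 = 0.
So ω_n = √(5.2K_p) and 2ζω_n = 7.9, giving ζ = 7.9/(2√(5.2K_p)).
Setting ζ = 0.89: √(5.2K_p) = 7.9/(2·0.89) = 4.438, so K_p = 19.7/5.2 = 3.79.

K_p = 3.79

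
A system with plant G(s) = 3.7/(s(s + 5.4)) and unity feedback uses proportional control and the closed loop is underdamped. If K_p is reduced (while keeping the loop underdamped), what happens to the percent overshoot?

ζ = 5.4/(2√(3.7K_p)) rises as K_p falls; higher damping means less overshoot.

decrease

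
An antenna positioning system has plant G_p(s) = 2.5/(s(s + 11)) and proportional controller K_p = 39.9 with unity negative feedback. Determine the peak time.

Closed-loop characteristic equation: s² + 11s + 99.75 = 0, so ω_n = 9.987 rad/s and ζ = 11/(2·9.987) = 0.5507.
Damped frequency ω_d = ω_n√(1−ζ²) = 8.337 rad/s, so peak time T_p = π/ω_d = 0.377 s.

T_p = 0.377 s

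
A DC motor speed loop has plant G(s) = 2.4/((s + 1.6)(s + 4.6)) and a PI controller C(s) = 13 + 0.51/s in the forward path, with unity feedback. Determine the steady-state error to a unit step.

0

The open loop C(s)G(s) has a pole at the origin (type 1), so the static position error constant is infinite and e_ss = 1/(1+∞) = 0.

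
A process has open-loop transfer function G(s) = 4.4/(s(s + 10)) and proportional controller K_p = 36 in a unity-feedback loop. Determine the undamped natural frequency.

1 + K_p·G(s) = 0 gives s² + 10s + 158.4 = 0.
Matching s² + 2ζω_n s + ω_n²: ω_n = √158.4 = 12.59 rad/s and 2ζω_n = 10, so ζ = 10/(2·12.59) = 0.397.

ω_n = 12.6 rad/s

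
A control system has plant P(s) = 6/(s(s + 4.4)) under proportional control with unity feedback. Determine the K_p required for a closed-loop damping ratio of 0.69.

K_p = 1.69

Closed-loop characteristic equation: s² + 4.4s + K_p·6 = 0.
So ω_n = √(6K_p) and 2ζω_n = 4.4, giving ζ = 4.4/(2√(6K_p)).
Setting ζ = 0.69: √(6K_p) = 4.4/(2·0.69) = 3.188, so K_p = 10.17/6 = 1.69.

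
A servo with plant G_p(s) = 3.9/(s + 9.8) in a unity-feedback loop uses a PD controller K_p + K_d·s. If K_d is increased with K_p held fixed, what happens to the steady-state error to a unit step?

unchanged

K_d affects only the transient (the s-coefficient); the DC loop gain, and hence e_ss, depends only on K_p.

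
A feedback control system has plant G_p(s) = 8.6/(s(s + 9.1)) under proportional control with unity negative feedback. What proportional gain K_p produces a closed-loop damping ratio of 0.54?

Closed-loop characteristic equation: s² + 9.1s + K_p·8.6 = 0.
So ω_n = √(8.6K_p) and 2ζω_n = 9.1, giving ζ = 9.1/(2√(8.6K_p)).
Setting ζ = 0.54: √(8.6K_p) = 9.1/(2·0.54) = 8.426, so K_p = 71/8.6 = 8.26.

K_p = 8.26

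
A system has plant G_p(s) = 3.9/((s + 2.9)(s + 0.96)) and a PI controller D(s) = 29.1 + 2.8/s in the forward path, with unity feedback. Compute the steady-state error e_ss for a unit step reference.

0

The open loop D(s)G_p(s) has a pole at the origin (type 1), so the static position error constant is infinite and e_ss = 1/(1+∞) = 0.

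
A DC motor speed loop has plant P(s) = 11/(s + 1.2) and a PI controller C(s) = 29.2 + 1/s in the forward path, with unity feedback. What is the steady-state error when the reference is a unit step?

The open loop C(s)P(s) has a pole at the origin (type 1), so the static position error constant is infinite and e_ss = 1/(1+∞) = 0.

0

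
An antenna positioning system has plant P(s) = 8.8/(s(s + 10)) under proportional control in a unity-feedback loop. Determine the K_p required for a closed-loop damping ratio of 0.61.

K_p = 7.63

Closed-loop characteristic equation: s² + 10s + K_p·8.8 = 0.
So ω_n = √(8.8K_p) and 2ζω_n = 10, giving ζ = 10/(2√(8.8K_p)).
Setting ζ = 0.61: √(8.8K_p) = 10/(2·0.61) = 8.197, so K_p = 67.19/8.8 = 7.63.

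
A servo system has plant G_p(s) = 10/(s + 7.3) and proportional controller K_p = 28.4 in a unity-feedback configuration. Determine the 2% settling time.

T_s ≈ 0.0137 s

Closed-loop transfer function: T(s) = K_p·G_p(s)/(1 + K_p·G_p(s)) = 284/(s + 7.3 + 284) = 284/(s + 291.3).
Time constant τ = 1/291.3 = 0.003433 s, so the 2% settling time is about 4τ = 0.0137 s.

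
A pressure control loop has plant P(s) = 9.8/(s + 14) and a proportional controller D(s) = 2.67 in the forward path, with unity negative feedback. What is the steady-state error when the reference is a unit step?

0.349

The loop is type 0. Static position error constant K_pos = D(0)·P(0) = 2.67·0.7 = 1.869.
Steady-state error to a unit step: e_ss = 1/(1+K_pos) = 1/2.869 = 0.349.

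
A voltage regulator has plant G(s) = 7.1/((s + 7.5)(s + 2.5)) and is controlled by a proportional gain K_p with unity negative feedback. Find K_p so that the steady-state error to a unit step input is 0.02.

K_p = 129

Steady-state error for a unit step on this type-0 loop is 1/(1 + K_p·G(0)).
G(0) = 0.3787. Require 1/(1 + K_p·0.3787) = 0.02, so 1 + 0.3787·K_p = 50.
K_p = (50 − 1)/0.3787 = 129.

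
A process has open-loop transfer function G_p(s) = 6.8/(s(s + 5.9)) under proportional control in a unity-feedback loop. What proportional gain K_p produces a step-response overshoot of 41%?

From %OS = 100·exp(−πζ/√(1−ζ²)) = 41%, ζ = −ln(0.41)/√(π²+ln²(0.41)) = 0.273.
Characteristic equation s² + 5.9s + 6.8K_p = 0 gives ζ = 5.9/(2√(6.8K_p)).
Setting ζ = 0.273: √(6.8K_p) = 5.9/(2·0.273) = 10.8, so K_p = 116.7/6.8 = 17.2.

K_p = 17.2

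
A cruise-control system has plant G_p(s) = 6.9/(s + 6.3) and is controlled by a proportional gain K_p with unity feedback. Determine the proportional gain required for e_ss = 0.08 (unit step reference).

K_p = 10.5

For a type-0 loop with proportional control, e_ss = 1/(1 + K_p·G_p(0)).
G_p(0) = 1.095. Require 1/(1 + K_p·1.095) = 0.08, so 1 + 1.095·K_p = 12.5.
K_p = (12.5 − 1)/1.095 = 10.5.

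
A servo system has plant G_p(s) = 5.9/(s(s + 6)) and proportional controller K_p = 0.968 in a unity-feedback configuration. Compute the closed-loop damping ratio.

The closed-loop denominator is s(s+6) + 0.968·5.9 = s² + 6s + 5.711.
Matching s² + 2ζω_n s + ω_n²: ω_n = √5.711 = 2.39 rad/s and 2ζω_n = 6, so ζ = 6/(2·2.39) = 1.26.

ζ = 1.26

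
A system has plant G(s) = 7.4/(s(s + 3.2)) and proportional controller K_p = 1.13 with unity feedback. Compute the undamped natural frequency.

ω_n = 2.89 rad/s

With unity feedback the closed-loop characteristic equation is s² + 3.2s + 1.13·7.4 = s² + 3.2s + 8.362 = 0.
Matching s² + 2ζω_n s + ω_n²: ω_n = √8.362 = 2.892 rad/s and 2ζω_n = 3.2, so ζ = 3.2/(2·2.892) = 0.553.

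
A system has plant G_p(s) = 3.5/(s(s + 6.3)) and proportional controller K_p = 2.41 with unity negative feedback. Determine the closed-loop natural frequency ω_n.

ω_n = 2.9 rad/s

1 + K_p·G_p(s) = 0 gives s² + 6.3s + 8.435 = 0.
Matching s² + 2ζω_n s + ω_n²: ω_n = √8.435 = 2.904 rad/s and 2ζω_n = 6.3, so ζ = 6.3/(2·2.904) = 1.08.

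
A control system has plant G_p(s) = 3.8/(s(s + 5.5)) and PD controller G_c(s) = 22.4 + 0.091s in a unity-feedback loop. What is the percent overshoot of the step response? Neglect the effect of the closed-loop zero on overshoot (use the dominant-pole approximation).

Forward path: (22.4 + 0.091s)·3.8/(s(s+5.5)). The closed-loop characteristic equation is s² + (5.5 + 3.8·0.091)s + 3.8·22.4 = 0.
That is s² + 5.846s + 85.12 = 0, so ω_n = 9.226 rad/s and ζ = 5.846/(2·9.226) = 0.3168.
%OS = 100·exp(−πζ/√(1−ζ²)) = 35%.

35%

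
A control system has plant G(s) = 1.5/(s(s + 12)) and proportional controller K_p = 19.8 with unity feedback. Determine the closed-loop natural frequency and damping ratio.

1 + K_p·G(s) = 0 gives s² + 12s + 29.7 = 0.
So ω_n² = 29.7 ⇒ ω_n = 5.45 rad/s, and ζ = 12/(2ω_n) = 1.1.

ω_n = 5.45 rad/s, ζ = 1.1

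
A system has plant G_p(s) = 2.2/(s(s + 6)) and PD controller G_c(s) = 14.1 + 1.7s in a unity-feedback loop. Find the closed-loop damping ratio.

ζ = 0.874

Forward path: (14.1 + 1.7s)·2.2/(s(s+6)). The closed-loop characteristic equation is s² + (6 + 2.2·1.7)s + 2.2·14.1 = 0.
That is s² + 9.74s + 31.02 = 0, so ω_n = 5.57 rad/s and ζ = 9.74/(2·5.57) = 0.8744.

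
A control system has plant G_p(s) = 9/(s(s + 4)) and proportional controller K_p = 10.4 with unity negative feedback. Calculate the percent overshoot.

From 1 + K_pG_p(s) = 0: s² + 4s + 93.6 = 0 ⇒ ω_n = 9.675, ζ = 0.2067.
%OS = 100·exp(−πζ/√(1−ζ²)) = 100·exp(−π·0.2067/√0.9573) = 51.5%.

51.5%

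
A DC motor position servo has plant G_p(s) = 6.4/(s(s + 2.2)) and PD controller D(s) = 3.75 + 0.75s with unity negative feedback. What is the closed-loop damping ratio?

Forward path: (3.75 + 0.75s)·6.4/(s(s+2.2)). The closed-loop characteristic equation is s² + (2.2 + 6.4·0.75)s + 6.4·3.75 = 0.
That is s² + 7s + 24 = 0, so ω_n = 4.899 rad/s and ζ = 7/(2·4.899) = 0.7144.

ζ = 0.714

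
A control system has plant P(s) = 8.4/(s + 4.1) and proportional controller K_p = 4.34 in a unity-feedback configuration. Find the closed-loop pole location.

Closed-loop transfer function: T(s) = K_p·P(s)/(1 + K_p·P(s)) = 36.46/(s + 4.1 + 36.46) = 36.46/(s + 40.56).
The closed-loop pole is at s = −40.56.

s = -40.56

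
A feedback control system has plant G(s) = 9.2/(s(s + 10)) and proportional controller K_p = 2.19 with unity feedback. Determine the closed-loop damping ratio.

ζ = 1.11

The closed-loop denominator is s(s+10) + 2.19·9.2 = s² + 10s + 20.15.
Matching s² + 2ζω_n s + ω_n²: ω_n = √20.15 = 4.489 rad/s and 2ζω_n = 10, so ζ = 10/(2·4.489) = 1.11.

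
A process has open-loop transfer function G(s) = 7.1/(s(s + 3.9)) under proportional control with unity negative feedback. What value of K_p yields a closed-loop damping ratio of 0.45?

Closed-loop characteristic equation: s² + 3.9s + K_p·7.1 = 0.
So ω_n = √(7.1K_p) and 2ζω_n = 3.9, giving ζ = 3.9/(2√(7.1K_p)).
Setting ζ = 0.45: √(7.1K_p) = 3.9/(2·0.45) = 4.333, so K_p = 18.78/7.1 = 2.64.

K_p = 2.64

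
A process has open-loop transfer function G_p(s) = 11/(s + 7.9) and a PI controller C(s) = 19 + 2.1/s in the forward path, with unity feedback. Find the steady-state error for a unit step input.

0

The open loop C(s)G_p(s) has a pole at the origin (type 1), so the static position error constant is infinite and e_ss = 1/(1+∞) = 0.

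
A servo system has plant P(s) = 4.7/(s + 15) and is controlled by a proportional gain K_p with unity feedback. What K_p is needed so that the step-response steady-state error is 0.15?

Steady-state error for a unit step on this type-0 loop is 1/(1 + K_p·P(0)).
P(0) = 0.3133. Require 1/(1 + K_p·0.3133) = 0.15, so 1 + 0.3133·K_p = 6.667.
K_p = (6.667 − 1)/0.3133 = 18.1.

K_p = 18.1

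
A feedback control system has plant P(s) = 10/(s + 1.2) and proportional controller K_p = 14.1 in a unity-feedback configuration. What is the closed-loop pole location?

s = -142.2

Closed-loop transfer function: T(s) = K_p·P(s)/(1 + K_p·P(s)) = 141/(s + 1.2 + 141) = 141/(s + 142.2).
The closed-loop pole is at s = −142.2.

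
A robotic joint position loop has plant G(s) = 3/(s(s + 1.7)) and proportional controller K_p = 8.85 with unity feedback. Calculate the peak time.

The closed-loop denominator s² + 1.7s + 26.55 gives ω_n = √26.55 = 5.153 and ζ = 1.7/(2ω_n) = 0.165.
Damped frequency ω_d = ω_n√(1−ζ²) = 5.082 rad/s, so peak time T_p = π/ω_d = 0.618 s.

T_p = 0.618 s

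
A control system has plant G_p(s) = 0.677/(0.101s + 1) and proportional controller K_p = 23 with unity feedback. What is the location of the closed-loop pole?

s = -164.1

Closed loop: T(s) = K_p·G_p/(1+K_p·G_p) = 15.57/(0.101s + 1 + 15.57), with pole at s = −(1 + 15.57)/0.101 = −164.1.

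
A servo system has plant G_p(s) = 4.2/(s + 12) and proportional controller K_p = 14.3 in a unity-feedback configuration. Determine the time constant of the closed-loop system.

τ = 0.0139 s

Closed-loop transfer function: T(s) = K_p·G_p(s)/(1 + K_p·G_p(s)) = 60.06/(s + 12 + 60.06) = 60.06/(s + 72.06).
Time constant τ = 1/72.06 = 0.0139 s.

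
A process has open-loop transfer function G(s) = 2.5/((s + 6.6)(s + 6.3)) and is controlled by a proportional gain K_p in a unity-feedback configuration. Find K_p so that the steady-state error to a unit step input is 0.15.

K_p = 94.2

For a type-0 loop with proportional control, e_ss = 1/(1 + K_p·G(0)).
G(0) = 0.06013. Require 1/(1 + K_p·0.06013) = 0.15, so 1 + 0.06013·K_p = 6.667.
K_p = (6.667 − 1)/0.06013 = 94.2.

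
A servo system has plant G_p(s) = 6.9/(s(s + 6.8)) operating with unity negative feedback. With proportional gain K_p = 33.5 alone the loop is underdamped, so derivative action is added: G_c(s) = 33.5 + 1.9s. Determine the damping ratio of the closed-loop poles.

ζ = 0.655

Forward path: (33.5 + 1.9s)·6.9/(s(s+6.8)). The closed-loop characteristic equation is s² + (6.8 + 6.9·1.9)s + 6.9·33.5 = 0.
That is s² + 19.91s + 231.2 = 0, so ω_n = 15.2 rad/s and ζ = 19.91/(2·15.2) = 0.6548.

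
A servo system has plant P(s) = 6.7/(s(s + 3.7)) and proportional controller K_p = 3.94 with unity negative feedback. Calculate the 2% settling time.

Closed-loop characteristic equation: s² + 3.7s + 26.4 = 0, so ω_n = 5.138 rad/s and ζ = 3.7/(2·5.138) = 0.3601.
2% settling time T_s ≈ 4/(ζω_n) = 4/1.85 = 2.16 s.

T_s ≈ 2.16 s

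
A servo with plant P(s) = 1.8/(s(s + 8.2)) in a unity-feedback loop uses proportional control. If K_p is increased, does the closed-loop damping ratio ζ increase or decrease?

decrease

ζ = 8.2/(2√(1.8K_p)); increasing K_p raises the denominator, so ζ falls.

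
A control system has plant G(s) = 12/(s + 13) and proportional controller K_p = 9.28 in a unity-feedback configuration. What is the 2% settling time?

T_s ≈ 0.0322 s

Closed-loop transfer function: T(s) = K_p·G(s)/(1 + K_p·G(s)) = 111.4/(s + 13 + 111.4) = 111.4/(s + 124.4).
Time constant τ = 1/124.4 = 0.008041 s, so the 2% settling time is about 4τ = 0.0322 s.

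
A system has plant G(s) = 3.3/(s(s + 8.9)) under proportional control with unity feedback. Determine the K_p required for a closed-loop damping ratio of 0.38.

Closed-loop characteristic equation: s² + 8.9s + K_p·3.3 = 0.
So ω_n = √(3.3K_p) and 2ζω_n = 8.9, giving ζ = 8.9/(2√(3.3K_p)).
Setting ζ = 0.38: √(3.3K_p) = 8.9/(2·0.38) = 11.71, so K_p = 137.1/3.3 = 41.6.

K_p = 41.6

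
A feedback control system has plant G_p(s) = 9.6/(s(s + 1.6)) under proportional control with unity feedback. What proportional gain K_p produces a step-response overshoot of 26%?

From %OS = 100·exp(−πζ/√(1−ζ²)) = 26%, ζ = −ln(0.26)/√(π²+ln²(0.26)) = 0.3941.
Characteristic equation s² + 1.6s + 9.6K_p = 0 gives ζ = 1.6/(2√(9.6K_p)).
Setting ζ = 0.3941: √(9.6K_p) = 1.6/(2·0.3941) = 2.03, so K_p = 4.121/9.6 = 0.429.

K_p = 0.429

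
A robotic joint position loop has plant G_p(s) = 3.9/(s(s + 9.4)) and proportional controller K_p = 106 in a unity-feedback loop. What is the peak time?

The closed-loop denominator s² + 9.4s + 413.4 gives ω_n = √413.4 = 20.33 and ζ = 9.4/(2ω_n) = 0.2312.
Damped frequency ω_d = ω_n√(1−ζ²) = 19.78 rad/s, so peak time T_p = π/ω_d = 0.159 s.

T_p = 0.159 s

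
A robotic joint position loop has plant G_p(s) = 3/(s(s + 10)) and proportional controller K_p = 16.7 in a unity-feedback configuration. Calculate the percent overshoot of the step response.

Closed-loop characteristic equation: s² + 10s + 50.1 = 0, so ω_n = 7.078 rad/s and ζ = 10/(2·7.078) = 0.7064.
%OS = 100·exp(−πζ/√(1−ζ²)) = 100·exp(−π·0.7064/√0.501) = 4.35%.

4.35%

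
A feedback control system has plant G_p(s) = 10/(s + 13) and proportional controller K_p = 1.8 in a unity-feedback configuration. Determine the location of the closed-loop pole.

Closed-loop transfer function: T(s) = K_p·G_p(s)/(1 + K_p·G_p(s)) = 18/(s + 13 + 18) = 18/(s + 31).
The closed-loop pole is at s = −31.

s = -31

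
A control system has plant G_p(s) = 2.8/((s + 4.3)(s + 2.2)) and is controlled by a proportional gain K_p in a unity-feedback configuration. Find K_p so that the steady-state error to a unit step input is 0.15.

The loop is type 0, so e_ss(step) = 1/(1 + K_pos) with K_pos = K_p·G_p(0).
G_p(0) = 0.296. Require 1/(1 + K_p·0.296) = 0.15, so 1 + 0.296·K_p = 6.667.
K_p = (6.667 − 1)/0.296 = 19.1.

K_p = 19.1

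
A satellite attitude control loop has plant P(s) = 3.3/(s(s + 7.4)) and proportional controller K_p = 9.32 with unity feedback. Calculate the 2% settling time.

T_s ≈ 1.08 s

From 1 + K_pP(s) = 0: s² + 7.4s + 30.76 = 0 ⇒ ω_n = 5.546, ζ = 0.6672.
2% settling time T_s ≈ 4/(ζω_n) = 4/3.7 = 1.08 s.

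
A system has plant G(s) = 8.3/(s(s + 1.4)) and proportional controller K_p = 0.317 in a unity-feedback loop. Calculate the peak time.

From 1 + K_pG(s) = 0: s² + 1.4s + 2.631 = 0 ⇒ ω_n = 1.622, ζ = 0.4315.
Damped frequency ω_d = ω_n√(1−ζ²) = 1.463 rad/s, so peak time T_p = π/ω_d = 2.15 s.

T_p = 2.15 s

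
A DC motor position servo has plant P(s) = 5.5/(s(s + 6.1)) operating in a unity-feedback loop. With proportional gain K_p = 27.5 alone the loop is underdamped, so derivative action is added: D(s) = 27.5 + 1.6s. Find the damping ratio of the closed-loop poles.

Forward path: (27.5 + 1.6s)·5.5/(s(s+6.1)). The closed-loop characteristic equation is s² + (6.1 + 5.5·1.6)s + 5.5·27.5 = 0.
That is s² + 14.9s + 151.2 = 0, so ω_n = 12.3 rad/s and ζ = 14.9/(2·12.3) = 0.6058.

ζ = 0.606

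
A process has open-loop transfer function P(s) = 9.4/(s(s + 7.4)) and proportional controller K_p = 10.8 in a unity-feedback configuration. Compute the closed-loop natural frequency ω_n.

The closed-loop denominator is s(s+7.4) + 10.8·9.4 = s² + 7.4s + 101.5.
So ω_n² = 101.5 ⇒ ω_n = 10.08 rad/s, and ζ = 7.4/(2ω_n) = 0.367.

ω_n = 10.1 rad/s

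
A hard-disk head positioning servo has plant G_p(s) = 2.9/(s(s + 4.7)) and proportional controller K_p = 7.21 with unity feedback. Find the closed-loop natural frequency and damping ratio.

ω_n = 4.57 rad/s, ζ = 0.514

The closed-loop denominator is s(s+4.7) + 7.21·2.9 = s² + 4.7s + 20.91.
So ω_n² = 20.91 ⇒ ω_n = 4.573 rad/s, and ζ = 4.7/(2ω_n) = 0.514.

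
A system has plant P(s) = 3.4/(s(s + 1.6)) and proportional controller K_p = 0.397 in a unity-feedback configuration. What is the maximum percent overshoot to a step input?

5.06%

Closed-loop characteristic equation: s² + 1.6s + 1.35 = 0, so ω_n = 1.162 rad/s and ζ = 1.6/(2·1.162) = 0.6886.
%OS = 100·exp(−πζ/√(1−ζ²)) = 100·exp(−π·0.6886/√0.5259) = 5.06%.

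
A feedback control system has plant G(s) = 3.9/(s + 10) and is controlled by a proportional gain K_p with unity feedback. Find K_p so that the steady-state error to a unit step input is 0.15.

The loop is type 0, so e_ss(step) = 1/(1 + K_pos) with K_pos = K_p·G(0).
G(0) = 0.39. Require 1/(1 + K_p·0.39) = 0.15, so 1 + 0.39·K_p = 6.667.
K_p = (6.667 − 1)/0.39 = 14.5.

K_p = 14.5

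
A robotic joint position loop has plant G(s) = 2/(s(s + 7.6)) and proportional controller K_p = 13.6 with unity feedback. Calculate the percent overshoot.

3.54%

From 1 + K_pG(s) = 0: s² + 7.6s + 27.2 = 0 ⇒ ω_n = 5.215, ζ = 0.7286.
%OS = 100·exp(−πζ/√(1−ζ²)) = 100·exp(−π·0.7286/√0.4691) = 3.54%.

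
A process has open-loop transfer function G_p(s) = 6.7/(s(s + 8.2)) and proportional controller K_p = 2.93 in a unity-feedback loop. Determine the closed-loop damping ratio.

ζ = 0.925

The closed-loop denominator is s(s+8.2) + 2.93·6.7 = s² + 8.2s + 19.63.
Matching s² + 2ζω_n s + ω_n²: ω_n = √19.63 = 4.431 rad/s and 2ζω_n = 8.2, so ζ = 8.2/(2·4.431) = 0.925.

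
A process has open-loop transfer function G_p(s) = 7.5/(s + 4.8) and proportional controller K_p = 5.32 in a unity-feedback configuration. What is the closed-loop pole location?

s = -44.7

Closed-loop transfer function: T(s) = K_p·G_p(s)/(1 + K_p·G_p(s)) = 39.9/(s + 4.8 + 39.9) = 39.9/(s + 44.7).
The closed-loop pole is at s = −44.7.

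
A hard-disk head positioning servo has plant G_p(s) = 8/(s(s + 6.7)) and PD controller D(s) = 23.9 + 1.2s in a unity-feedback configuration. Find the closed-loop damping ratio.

Forward path: (23.9 + 1.2s)·8/(s(s+6.7)). The closed-loop characteristic equation is s² + (6.7 + 8·1.2)s + 8·23.9 = 0.
That is s² + 16.3s + 191.2 = 0, so ω_n = 13.83 rad/s and ζ = 16.3/(2·13.83) = 0.5894.

ζ = 0.589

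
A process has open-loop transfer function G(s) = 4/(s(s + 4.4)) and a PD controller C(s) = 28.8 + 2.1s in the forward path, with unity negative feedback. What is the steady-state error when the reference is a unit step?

The open loop C(s)G(s) has a pole at the origin (type 1), so the static position error constant is infinite and e_ss = 1/(1+∞) = 0.

0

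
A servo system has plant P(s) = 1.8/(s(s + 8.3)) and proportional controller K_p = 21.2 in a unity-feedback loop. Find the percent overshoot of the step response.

5.79%

The closed-loop denominator s² + 8.3s + 38.16 gives ω_n = √38.16 = 6.177 and ζ = 8.3/(2ω_n) = 0.6718.
%OS = 100·exp(−πζ/√(1−ζ²)) = 100·exp(−π·0.6718/√0.5487) = 5.79%.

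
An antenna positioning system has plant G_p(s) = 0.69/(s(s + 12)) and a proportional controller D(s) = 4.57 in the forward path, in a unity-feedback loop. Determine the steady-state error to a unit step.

The open loop D(s)G_p(s) has a pole at the origin (type 1), so the static position error constant is infinite and e_ss = 1/(1+∞) = 0.

0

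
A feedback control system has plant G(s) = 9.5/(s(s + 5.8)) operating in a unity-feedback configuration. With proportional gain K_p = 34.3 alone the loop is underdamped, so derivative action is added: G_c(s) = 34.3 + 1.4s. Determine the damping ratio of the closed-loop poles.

ζ = 0.529

Forward path: (34.3 + 1.4s)·9.5/(s(s+5.8)). The closed-loop characteristic equation is s² + (5.8 + 9.5·1.4)s + 9.5·34.3 = 0.
That is s² + 19.1s + 325.8 = 0, so ω_n = 18.05 rad/s and ζ = 19.1/(2·18.05) = 0.529.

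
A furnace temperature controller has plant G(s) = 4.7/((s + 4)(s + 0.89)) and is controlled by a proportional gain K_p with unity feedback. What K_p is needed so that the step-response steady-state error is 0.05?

K_p = 14.4

For a type-0 loop with proportional control, e_ss = 1/(1 + K_p·G(0)).
G(0) = 1.32. Require 1/(1 + K_p·1.32) = 0.05, so 1 + 1.32·K_p = 20.
K_p = (20 − 1)/1.32 = 14.4.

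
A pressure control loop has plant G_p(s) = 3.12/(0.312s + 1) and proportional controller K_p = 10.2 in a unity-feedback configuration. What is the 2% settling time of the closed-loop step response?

T_s ≈ 0.038 s

Closed loop: T(s) = K_p·G_p/(1+K_p·G_p) = 31.82/(0.312s + 1 + 31.82), with pole at s = −(1 + 31.82)/0.312 = −105.2.
τ = 1/105.2 = 0.009505 s, so 2% settling time ≈ 4τ = 0.038 s.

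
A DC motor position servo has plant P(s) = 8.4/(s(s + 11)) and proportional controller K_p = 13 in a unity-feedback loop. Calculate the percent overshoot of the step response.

From 1 + K_pP(s) = 0: s² + 11s + 109.2 = 0 ⇒ ω_n = 10.45, ζ = 0.5263.
%OS = 100·exp(−πζ/√(1−ζ²)) = 100·exp(−π·0.5263/√0.723) = 14.3%.

14.3%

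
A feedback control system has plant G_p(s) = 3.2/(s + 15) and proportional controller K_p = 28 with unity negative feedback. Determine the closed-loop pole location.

s = -104.6

Closed-loop transfer function: T(s) = K_p·G_p(s)/(1 + K_p·G_p(s)) = 89.6/(s + 15 + 89.6) = 89.6/(s + 104.6).
The closed-loop pole is at s = −104.6.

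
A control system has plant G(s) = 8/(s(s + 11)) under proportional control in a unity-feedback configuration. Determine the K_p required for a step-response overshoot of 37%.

K_p = 41.5

From %OS = 100·exp(−πζ/√(1−ζ²)) = 37%, ζ = −ln(0.37)/√(π²+ln²(0.37)) = 0.3017.
Characteristic equation s² + 11s + 8K_p = 0 gives ζ = 11/(2√(8K_p)).
Setting ζ = 0.3017: √(8K_p) = 11/(2·0.3017) = 18.23, so K_p = 332.3/8 = 41.5.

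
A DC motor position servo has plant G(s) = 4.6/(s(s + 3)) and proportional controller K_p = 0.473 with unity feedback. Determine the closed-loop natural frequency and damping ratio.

1 + K_p·G(s) = 0 gives s² + 3s + 2.176 = 0.
Matching s² + 2ζω_n s + ω_n²: ω_n = √2.176 = 1.475 rad/s and 2ζω_n = 3, so ζ = 3/(2·1.475) = 1.02.

ω_n = 1.48 rad/s, ζ = 1.02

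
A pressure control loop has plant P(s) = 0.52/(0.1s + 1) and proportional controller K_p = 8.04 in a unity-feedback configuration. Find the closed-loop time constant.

τ = 0.0193 s

Closed loop: T(s) = K_p·P/(1+K_p·P) = 4.181/(0.1s + 1 + 4.181), with pole at s = −(1 + 4.181)/0.1 = −51.81.
Closed-loop time constant τ = 1/51.81 = 0.0193 s.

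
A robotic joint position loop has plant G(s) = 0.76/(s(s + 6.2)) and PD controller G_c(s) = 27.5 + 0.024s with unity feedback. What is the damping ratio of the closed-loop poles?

ζ = 0.68

Forward path: (27.5 + 0.024s)·0.76/(s(s+6.2)). The closed-loop characteristic equation is s² + (6.2 + 0.76·0.024)s + 0.76·27.5 = 0.
That is s² + 6.218s + 20.9 = 0, so ω_n = 4.572 rad/s and ζ = 6.218/(2·4.572) = 0.6801.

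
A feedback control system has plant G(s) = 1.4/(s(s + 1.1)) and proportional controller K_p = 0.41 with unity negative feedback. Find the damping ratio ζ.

1 + K_p·G(s) = 0 gives s² + 1.1s + 0.574 = 0.
Matching s² + 2ζω_n s + ω_n²: ω_n = √0.574 = 0.7576 rad/s and 2ζω_n = 1.1, so ζ = 1.1/(2·0.7576) = 0.726.

ζ = 0.726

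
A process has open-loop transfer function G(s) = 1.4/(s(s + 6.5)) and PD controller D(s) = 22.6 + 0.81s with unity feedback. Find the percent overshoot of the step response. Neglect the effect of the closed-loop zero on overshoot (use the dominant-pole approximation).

5.49%

Forward path: (22.6 + 0.81s)·1.4/(s(s+6.5)). The closed-loop characteristic equation is s² + (6.5 + 1.4·0.81)s + 1.4·22.6 = 0.
That is s² + 7.634s + 31.64 = 0, so ω_n = 5.625 rad/s and ζ = 7.634/(2·5.625) = 0.6786.
%OS = 100·exp(−πζ/√(1−ζ²)) = 5.49%.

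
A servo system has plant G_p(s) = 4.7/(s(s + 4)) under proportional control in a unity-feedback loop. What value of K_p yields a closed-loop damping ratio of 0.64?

Closed-loop characteristic equation: s² + 4s + K_p·4.7 = 0.
So ω_n = √(4.7K_p) and 2ζω_n = 4, giving ζ = 4/(2√(4.7K_p)).
Setting ζ = 0.64: √(4.7K_p) = 4/(2·0.64) = 3.125, so K_p = 9.766/4.7 = 2.08.

K_p = 2.08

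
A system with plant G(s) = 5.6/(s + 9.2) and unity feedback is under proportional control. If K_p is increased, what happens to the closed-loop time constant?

The closed-loop bandwidth 9.2+K_p·5.6 grows with K_p, so τ shrinks.

decrease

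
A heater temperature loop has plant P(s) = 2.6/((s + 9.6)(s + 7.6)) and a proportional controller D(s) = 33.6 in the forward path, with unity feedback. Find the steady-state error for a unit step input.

0.455

The loop is type 0. Static position error constant K_pos = D(0)·P(0) = 33.6·0.03564 = 1.197.
Steady-state error to a unit step: e_ss = 1/(1+K_pos) = 1/2.197 = 0.455.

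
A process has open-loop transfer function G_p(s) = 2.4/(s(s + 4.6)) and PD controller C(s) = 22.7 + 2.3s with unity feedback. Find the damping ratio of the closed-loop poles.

ζ = 0.686

Forward path: (22.7 + 2.3s)·2.4/(s(s+4.6)). The closed-loop characteristic equation is s² + (4.6 + 2.4·2.3)s + 2.4·22.7 = 0.
That is s² + 10.12s + 54.48 = 0, so ω_n = 7.381 rad/s and ζ = 10.12/(2·7.381) = 0.6855.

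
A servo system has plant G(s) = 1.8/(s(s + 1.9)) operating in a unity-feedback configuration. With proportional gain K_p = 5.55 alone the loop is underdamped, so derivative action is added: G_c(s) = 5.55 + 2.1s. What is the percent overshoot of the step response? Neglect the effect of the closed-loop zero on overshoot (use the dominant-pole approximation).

0.161%

Forward path: (5.55 + 2.1s)·1.8/(s(s+1.9)). The closed-loop characteristic equation is s² + (1.9 + 1.8·2.1)s + 1.8·5.55 = 0.
That is s² + 5.68s + 9.99 = 0, so ω_n = 3.161 rad/s and ζ = 5.68/(2·3.161) = 0.8985.
%OS = 100·exp(−πζ/√(1−ζ²)) = 0.161%.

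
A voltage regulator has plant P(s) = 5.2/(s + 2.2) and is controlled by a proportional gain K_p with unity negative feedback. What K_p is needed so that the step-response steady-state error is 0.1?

The loop is type 0, so e_ss(step) = 1/(1 + K_pos) with K_pos = K_p·P(0).
P(0) = 2.364. Require 1/(1 + K_p·2.364) = 0.1, so 1 + 2.364·K_p = 10.
K_p = (10 − 1)/2.364 = 3.81.

K_p = 3.81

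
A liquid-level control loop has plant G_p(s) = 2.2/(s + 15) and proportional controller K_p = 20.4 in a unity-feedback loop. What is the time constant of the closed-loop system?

τ = 0.0167 s

Closed-loop transfer function: T(s) = K_p·G_p(s)/(1 + K_p·G_p(s)) = 44.88/(s + 15 + 44.88) = 44.88/(s + 59.88).
Time constant τ = 1/59.88 = 0.0167 s.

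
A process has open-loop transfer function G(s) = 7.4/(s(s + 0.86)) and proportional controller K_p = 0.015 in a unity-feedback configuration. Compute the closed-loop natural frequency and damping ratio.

ω_n = 0.333 rad/s, ζ = 1.29

1 + K_p·G(s) = 0 gives s² + 0.86s + 0.111 = 0.
Matching s² + 2ζω_n s + ω_n²: ω_n = √0.111 = 0.3332 rad/s and 2ζω_n = 0.86, so ζ = 0.86/(2·0.3332) = 1.29.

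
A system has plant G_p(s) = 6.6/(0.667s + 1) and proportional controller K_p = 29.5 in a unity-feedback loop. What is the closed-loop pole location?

Closed loop: T(s) = K_p·G_p/(1+K_p·G_p) = 194.7/(0.667s + 1 + 194.7), with pole at s = −(1 + 194.7)/0.667 = −293.4.

s = -293.4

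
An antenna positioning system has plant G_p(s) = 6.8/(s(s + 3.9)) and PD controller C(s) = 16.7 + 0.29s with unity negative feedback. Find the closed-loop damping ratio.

Forward path: (16.7 + 0.29s)·6.8/(s(s+3.9)). The closed-loop characteristic equation is s² + (3.9 + 6.8·0.29)s + 6.8·16.7 = 0.
That is s² + 5.872s + 113.6 = 0, so ω_n = 10.66 rad/s and ζ = 5.872/(2·10.66) = 0.2755.

ζ = 0.276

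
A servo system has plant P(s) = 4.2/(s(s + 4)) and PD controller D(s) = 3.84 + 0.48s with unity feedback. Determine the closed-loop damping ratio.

ζ = 0.749

Forward path: (3.84 + 0.48s)·4.2/(s(s+4)). The closed-loop characteristic equation is s² + (4 + 4.2·0.48)s + 4.2·3.84 = 0.
That is s² + 6.016s + 16.13 = 0, so ω_n = 4.016 rad/s and ζ = 6.016/(2·4.016) = 0.749.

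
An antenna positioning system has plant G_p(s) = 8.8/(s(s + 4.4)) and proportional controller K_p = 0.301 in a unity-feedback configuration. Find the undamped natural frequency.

With unity feedback the closed-loop characteristic equation is s² + 4.4s + 0.301·8.8 = s² + 4.4s + 2.649 = 0.
Matching s² + 2ζω_n s + ω_n²: ω_n = √2.649 = 1.628 rad/s and 2ζω_n = 4.4, so ζ = 4.4/(2·1.628) = 1.35.

ω_n = 1.63 rad/s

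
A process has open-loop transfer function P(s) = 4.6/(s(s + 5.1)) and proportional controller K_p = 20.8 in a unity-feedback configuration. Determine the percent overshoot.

42.8%

From 1 + K_pP(s) = 0: s² + 5.1s + 95.68 = 0 ⇒ ω_n = 9.782, ζ = 0.2607.
%OS = 100·exp(−πζ/√(1−ζ²)) = 100·exp(−π·0.2607/√0.932) = 42.8%.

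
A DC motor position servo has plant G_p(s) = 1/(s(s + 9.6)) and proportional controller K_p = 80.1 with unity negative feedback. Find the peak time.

From 1 + K_pG_p(s) = 0: s² + 9.6s + 80.1 = 0 ⇒ ω_n = 8.95, ζ = 0.5363.
Damped frequency ω_d = ω_n√(1−ζ²) = 7.554 rad/s, so peak time T_p = π/ω_d = 0.416 s.

T_p = 0.416 s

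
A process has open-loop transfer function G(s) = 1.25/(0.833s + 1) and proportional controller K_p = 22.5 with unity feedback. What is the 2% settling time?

Closed loop: T(s) = K_p·G/(1+K_p·G) = 28.12/(0.833s + 1 + 28.12), with pole at s = −(1 + 28.12)/0.833 = −34.96.
τ = 1/34.96 = 0.0286 s, so 2% settling time ≈ 4τ = 0.114 s.

T_s ≈ 0.114 s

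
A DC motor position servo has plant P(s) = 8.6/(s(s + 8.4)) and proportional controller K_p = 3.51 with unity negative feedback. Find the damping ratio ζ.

The closed-loop denominator is s(s+8.4) + 3.51·8.6 = s² + 8.4s + 30.19.
Matching s² + 2ζω_n s + ω_n²: ω_n = √30.19 = 5.494 rad/s and 2ζω_n = 8.4, so ζ = 8.4/(2·5.494) = 0.764.

ζ = 0.764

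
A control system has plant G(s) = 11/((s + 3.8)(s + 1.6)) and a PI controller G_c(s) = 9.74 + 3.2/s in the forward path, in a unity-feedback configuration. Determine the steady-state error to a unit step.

The open loop G_c(s)G(s) has a pole at the origin (type 1), so the static position error constant is infinite and e_ss = 1/(1+∞) = 0.

0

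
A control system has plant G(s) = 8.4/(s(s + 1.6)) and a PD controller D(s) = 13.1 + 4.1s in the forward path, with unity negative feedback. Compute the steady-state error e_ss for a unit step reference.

The open loop D(s)G(s) has a pole at the origin (type 1), so the static position error constant is infinite and e_ss = 1/(1+∞) = 0.

0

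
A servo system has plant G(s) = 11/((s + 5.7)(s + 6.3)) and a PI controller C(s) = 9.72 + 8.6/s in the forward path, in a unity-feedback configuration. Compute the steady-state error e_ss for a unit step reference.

The open loop C(s)G(s) has a pole at the origin (type 1), so the static position error constant is infinite and e_ss = 1/(1+∞) = 0.

0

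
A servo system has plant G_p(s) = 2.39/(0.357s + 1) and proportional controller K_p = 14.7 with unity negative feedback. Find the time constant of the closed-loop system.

Closed loop: T(s) = K_p·G_p/(1+K_p·G_p) = 35.13/(0.357s + 1 + 35.13), with pole at s = −(1 + 35.13)/0.357 = −101.2.
Closed-loop time constant τ = 1/101.2 = 0.00988 s.

τ = 0.00988 s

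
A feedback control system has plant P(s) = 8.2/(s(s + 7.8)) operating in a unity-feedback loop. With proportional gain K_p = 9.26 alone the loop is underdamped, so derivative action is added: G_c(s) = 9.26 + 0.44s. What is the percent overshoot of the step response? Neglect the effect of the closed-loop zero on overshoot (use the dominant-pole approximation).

6.59%

Forward path: (9.26 + 0.44s)·8.2/(s(s+7.8)). The closed-loop characteristic equation is s² + (7.8 + 8.2·0.44)s + 8.2·9.26 = 0.
That is s² + 11.41s + 75.93 = 0, so ω_n = 8.714 rad/s and ζ = 11.41/(2·8.714) = 0.6546.
%OS = 100·exp(−πζ/√(1−ζ²)) = 6.59%.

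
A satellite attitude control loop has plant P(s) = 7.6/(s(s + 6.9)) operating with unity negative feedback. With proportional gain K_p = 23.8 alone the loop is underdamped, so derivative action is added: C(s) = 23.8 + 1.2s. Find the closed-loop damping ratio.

Forward path: (23.8 + 1.2s)·7.6/(s(s+6.9)). The closed-loop characteristic equation is s² + (6.9 + 7.6·1.2)s + 7.6·23.8 = 0.
That is s² + 16.02s + 180.9 = 0, so ω_n = 13.45 rad/s and ζ = 16.02/(2·13.45) = 0.5956.

ζ = 0.596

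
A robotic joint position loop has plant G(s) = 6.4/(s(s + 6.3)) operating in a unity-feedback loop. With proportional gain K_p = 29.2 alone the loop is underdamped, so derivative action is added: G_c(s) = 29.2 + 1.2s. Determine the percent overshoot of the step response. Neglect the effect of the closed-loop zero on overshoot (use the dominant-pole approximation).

15.4%

Forward path: (29.2 + 1.2s)·6.4/(s(s+6.3)). The closed-loop characteristic equation is s² + (6.3 + 6.4·1.2)s + 6.4·29.2 = 0.
That is s² + 13.98s + 186.9 = 0, so ω_n = 13.67 rad/s and ζ = 13.98/(2·13.67) = 0.5113.
%OS = 100·exp(−πζ/√(1−ζ²)) = 15.4%.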